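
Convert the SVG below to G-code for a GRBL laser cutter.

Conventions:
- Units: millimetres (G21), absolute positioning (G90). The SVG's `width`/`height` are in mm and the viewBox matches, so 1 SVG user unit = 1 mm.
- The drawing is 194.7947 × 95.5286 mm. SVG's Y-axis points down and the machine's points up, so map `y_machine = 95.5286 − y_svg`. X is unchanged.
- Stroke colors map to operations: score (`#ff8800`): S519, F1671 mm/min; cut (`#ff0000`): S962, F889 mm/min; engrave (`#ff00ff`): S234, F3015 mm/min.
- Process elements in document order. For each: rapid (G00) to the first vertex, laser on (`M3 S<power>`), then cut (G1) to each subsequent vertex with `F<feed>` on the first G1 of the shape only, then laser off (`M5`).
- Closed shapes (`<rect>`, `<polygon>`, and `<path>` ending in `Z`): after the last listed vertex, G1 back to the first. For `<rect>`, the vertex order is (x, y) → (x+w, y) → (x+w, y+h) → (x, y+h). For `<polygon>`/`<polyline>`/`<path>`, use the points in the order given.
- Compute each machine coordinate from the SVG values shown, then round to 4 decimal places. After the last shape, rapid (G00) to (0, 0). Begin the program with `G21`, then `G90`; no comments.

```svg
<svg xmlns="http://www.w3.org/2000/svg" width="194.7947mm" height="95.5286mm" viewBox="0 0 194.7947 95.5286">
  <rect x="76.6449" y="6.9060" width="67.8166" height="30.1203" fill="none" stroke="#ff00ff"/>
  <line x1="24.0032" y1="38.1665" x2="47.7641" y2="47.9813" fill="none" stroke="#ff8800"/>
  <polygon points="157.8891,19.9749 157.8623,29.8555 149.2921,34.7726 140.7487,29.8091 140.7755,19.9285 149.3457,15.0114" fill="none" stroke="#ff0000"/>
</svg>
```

viewBox `0 0 194.7947 95.5286` with mm width/height → 1 unit = 1 mm. Flip: y_m = 95.5286 − y_svg.

**Shape 1** — `<rect>` rectangle, stroke `#ff00ff` → engrave (S234, F3015). Machine vertices: (76.6449,88.6226) → (144.4615,88.6226) → (144.4615,58.5023) → (76.6449,58.5023) → (76.6449,88.6226). Closed: final G1 returns to the first vertex.

**Shape 2** — `<line>` line segment, stroke `#ff8800` → score (S519, F1671). Machine vertices: (24.0032,57.3621) → (47.7641,47.5473). Open path.

**Shape 3** — `<polygon>` regular polygon, stroke `#ff0000` → cut (S962, F889). Machine vertices: (157.8891,75.5537) → (157.8623,65.6731) → (149.2921,60.7560) → (140.7487,65.7195) → (140.7755,75.6001) → (149.3457,80.5172) → (157.8891,75.5537). Closed: final G1 returns to the first vertex.

G21
G90
G00 X76.6449 Y88.6226
M3 S234
G1 X144.4615 Y88.6226 F3015
G1 X144.4615 Y58.5023
G1 X76.6449 Y58.5023
G1 X76.6449 Y88.6226
M5
G00 X24.0032 Y57.3621
M3 S519
G1 X47.7641 Y47.5473 F1671
M5
G00 X157.8891 Y75.5537
M3 S962
G1 X157.8623 Y65.6731 F889
G1 X149.2921 Y60.7560
G1 X140.7487 Y65.7195
G1 X140.7755 Y75.6001
G1 X149.3457 Y80.5172
G1 X157.8891 Y75.5537
M5
G00 X0.0000 Y0.0000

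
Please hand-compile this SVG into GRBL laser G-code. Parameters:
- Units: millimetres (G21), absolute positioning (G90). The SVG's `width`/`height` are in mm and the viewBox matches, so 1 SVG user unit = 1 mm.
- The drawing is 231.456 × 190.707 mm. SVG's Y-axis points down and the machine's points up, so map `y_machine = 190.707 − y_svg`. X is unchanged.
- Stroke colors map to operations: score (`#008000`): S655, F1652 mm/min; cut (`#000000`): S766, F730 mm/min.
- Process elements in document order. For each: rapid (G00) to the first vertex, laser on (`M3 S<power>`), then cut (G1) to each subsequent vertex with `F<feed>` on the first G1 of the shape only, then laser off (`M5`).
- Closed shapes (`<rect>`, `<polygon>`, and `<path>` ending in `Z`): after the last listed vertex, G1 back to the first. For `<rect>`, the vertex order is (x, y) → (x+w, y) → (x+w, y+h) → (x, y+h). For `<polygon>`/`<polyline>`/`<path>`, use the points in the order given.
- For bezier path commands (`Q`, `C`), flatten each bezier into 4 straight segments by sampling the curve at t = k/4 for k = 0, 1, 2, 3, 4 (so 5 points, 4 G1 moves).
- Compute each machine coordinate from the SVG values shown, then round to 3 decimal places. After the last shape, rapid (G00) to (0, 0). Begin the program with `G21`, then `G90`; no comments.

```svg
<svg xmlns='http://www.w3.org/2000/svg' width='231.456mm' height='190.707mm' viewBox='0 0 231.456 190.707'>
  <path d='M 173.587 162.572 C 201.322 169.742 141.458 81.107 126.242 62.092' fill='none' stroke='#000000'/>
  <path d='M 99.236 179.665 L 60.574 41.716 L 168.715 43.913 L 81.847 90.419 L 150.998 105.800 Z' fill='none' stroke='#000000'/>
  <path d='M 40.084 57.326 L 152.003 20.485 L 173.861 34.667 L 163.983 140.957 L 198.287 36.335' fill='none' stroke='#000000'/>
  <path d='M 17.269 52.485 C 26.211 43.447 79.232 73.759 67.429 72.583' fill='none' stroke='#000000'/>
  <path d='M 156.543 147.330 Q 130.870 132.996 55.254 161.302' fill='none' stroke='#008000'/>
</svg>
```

G21
G90
G00 X173.587 Y28.135
M3 S766
G1 X180.030 Y38.136 F730
G1 X166.021 Y68.556
G1 X143.959 Y103.885
G1 X126.242 Y128.615
M5
G00 X99.236 Y11.042
M3 S766
G1 X60.574 Y148.991 F730
G1 X168.715 Y146.794
G1 X81.847 Y100.288
G1 X150.998 Y84.907
G1 X99.236 Y11.042
M5
G00 X40.084 Y133.381
M3 S766
G1 X152.003 Y170.222 F730
G1 X173.861 Y156.040
G1 X163.983 Y49.750
G1 X198.287 Y154.372
M5
G00 X17.269 Y138.222
M3 S766
G1 X30.539 Y138.729 F730
G1 X50.128 Y131.121
G1 X65.828 Y122.039
G1 X67.429 Y118.124
M5
G00 X156.543 Y43.377
M3 S655
G1 X140.585 Y47.879 F1652
G1 X118.384 Y47.051
G1 X89.941 Y40.893
G1 X55.254 Y29.405
M5
G00 X0.000 Y0.000

1 u = 1 mm; y_m = 190.707 − y.

[1] `<path>` cubic bezier, #000000→cut S766 F730: (173.587,28.135) → (180.030,38.136) → (166.021,68.556) → (143.959,103.885) → (126.242,128.615)

[2] `<path>` closed polygon, #000000→cut S766 F730: (99.236,11.042) → (60.574,148.991) → (168.715,146.794) → (81.847,100.288) → (150.998,84.907) → (99.236,11.042) (closed)

[3] `<path>` open polyline, #000000→cut S766 F730: (40.084,133.381) → (152.003,170.222) → (173.861,156.040) → (163.983,49.750) → (198.287,154.372)

[4] `<path>` cubic bezier, #000000→cut S766 F730: (17.269,138.222) → (30.539,138.729) → (50.128,131.121) → (65.828,122.039) → (67.429,118.124)

[5] `<path>` quadratic bezier, #008000→score S655 F1652: (156.543,43.377) → (140.585,47.879) → (118.384,47.051) → (89.941,40.893) → (55.254,29.405)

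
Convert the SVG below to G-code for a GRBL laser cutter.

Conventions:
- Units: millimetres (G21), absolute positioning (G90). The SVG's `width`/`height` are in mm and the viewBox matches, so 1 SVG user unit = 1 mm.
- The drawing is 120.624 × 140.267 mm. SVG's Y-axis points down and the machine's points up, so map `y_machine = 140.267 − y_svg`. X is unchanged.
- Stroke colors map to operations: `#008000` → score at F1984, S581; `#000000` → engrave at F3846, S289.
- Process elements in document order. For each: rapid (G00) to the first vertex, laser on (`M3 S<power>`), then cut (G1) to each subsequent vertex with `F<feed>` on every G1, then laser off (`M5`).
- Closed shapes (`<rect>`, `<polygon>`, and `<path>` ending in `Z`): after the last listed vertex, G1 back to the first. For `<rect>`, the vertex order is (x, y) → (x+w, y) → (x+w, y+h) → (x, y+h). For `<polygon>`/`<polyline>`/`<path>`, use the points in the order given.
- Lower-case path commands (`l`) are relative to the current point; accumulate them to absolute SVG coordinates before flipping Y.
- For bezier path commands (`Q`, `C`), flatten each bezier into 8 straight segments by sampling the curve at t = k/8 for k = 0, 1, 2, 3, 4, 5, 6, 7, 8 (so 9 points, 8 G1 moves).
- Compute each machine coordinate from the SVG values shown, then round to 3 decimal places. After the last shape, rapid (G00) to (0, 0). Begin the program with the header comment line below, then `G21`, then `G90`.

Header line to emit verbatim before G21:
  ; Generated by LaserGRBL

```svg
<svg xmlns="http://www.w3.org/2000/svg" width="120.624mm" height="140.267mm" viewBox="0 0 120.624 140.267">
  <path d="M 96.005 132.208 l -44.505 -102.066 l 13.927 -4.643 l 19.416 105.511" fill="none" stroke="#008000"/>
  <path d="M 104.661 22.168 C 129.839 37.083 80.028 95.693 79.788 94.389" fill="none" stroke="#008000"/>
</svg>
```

; Generated by LaserGRBL
G21
G90
G00 X96.005 Y8.059
M3 S581
G1 X51.500 Y110.125 F1984
G1 X65.427 Y114.768 F1984
G1 X84.843 Y9.257 F1984
M5
G00 X104.661 Y118.099
M3 S581
G1 X110.831 Y110.660 F1984
G1 X111.430 Y100.339 F1984
G1 X107.919 Y88.350 F1984
G1 X101.756 Y75.906 F1984
G1 X94.402 Y64.223 F1984
G1 X87.316 Y54.515 F1984
G1 X81.958 Y47.995 F1984
G1 X79.788 Y45.878 F1984
M5
G00 X0.000 Y0.000

viewBox `0 0 120.624 140.267` with mm width/height → 1 unit = 1 mm. Flip: y_m = 140.267 − y_svg.

**Shape 1** — `<path>` open polyline, stroke `#008000` → score (S581, F1984). Machine vertices: (96.005,8.059) → (51.500,110.125) → (65.427,114.768) → (84.843,9.257). Open path.

**Shape 2** — `<path>` cubic bezier, stroke `#008000` → score (S581, F1984). Control points (SVG): P0=(104.661,22.168), P1=(129.839,37.083), P2=(80.028,95.693), P3=(79.788,94.389); sampled at t=k/8. Machine vertices: (104.661,118.099) → (110.831,110.660) → (111.430,100.339) → (107.919,88.350) → (101.756,75.906) → (94.402,64.223) → (87.316,54.515) → (81.958,47.995) → (79.788,45.878). Open path.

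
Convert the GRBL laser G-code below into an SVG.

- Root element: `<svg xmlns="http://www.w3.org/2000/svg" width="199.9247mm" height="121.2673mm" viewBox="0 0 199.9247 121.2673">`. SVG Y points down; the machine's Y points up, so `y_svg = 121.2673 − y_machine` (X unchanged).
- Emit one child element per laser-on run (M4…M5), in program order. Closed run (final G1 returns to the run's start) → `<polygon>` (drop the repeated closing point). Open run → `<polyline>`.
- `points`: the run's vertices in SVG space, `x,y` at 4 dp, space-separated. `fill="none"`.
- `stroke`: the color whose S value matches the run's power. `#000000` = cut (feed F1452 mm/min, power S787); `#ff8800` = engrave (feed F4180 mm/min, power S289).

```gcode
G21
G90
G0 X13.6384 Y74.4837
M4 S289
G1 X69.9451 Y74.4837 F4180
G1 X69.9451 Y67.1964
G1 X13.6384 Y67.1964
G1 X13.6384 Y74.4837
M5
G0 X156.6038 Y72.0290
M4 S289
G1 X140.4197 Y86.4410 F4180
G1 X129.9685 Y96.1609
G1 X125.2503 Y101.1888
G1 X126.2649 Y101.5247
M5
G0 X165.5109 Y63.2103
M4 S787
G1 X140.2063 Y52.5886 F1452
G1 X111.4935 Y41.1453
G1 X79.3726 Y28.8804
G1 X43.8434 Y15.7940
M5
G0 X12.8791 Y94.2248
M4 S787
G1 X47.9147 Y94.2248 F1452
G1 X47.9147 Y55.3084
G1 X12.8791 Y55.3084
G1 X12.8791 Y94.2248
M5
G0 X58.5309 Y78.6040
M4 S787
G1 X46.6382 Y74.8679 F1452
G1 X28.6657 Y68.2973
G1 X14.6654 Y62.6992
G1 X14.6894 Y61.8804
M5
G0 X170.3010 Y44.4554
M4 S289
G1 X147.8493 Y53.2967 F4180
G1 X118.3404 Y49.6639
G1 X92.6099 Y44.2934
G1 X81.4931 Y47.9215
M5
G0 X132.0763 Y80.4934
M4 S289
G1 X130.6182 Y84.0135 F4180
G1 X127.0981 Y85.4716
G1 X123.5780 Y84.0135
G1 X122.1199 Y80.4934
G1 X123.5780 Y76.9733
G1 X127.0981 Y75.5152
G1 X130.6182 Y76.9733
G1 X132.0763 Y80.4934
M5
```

<svg xmlns="http://www.w3.org/2000/svg" width="199.9247mm" height="121.2673mm" viewBox="0 0 199.9247 121.2673">
  <polygon points="13.6384,46.7836 69.9451,46.7836 69.9451,54.0709 13.6384,54.0709" fill="none" stroke="#ff8800"/>
  <polyline points="156.6038,49.2383 140.4197,34.8263 129.9685,25.1064 125.2503,20.0785 126.2649,19.7426" fill="none" stroke="#ff8800"/>
  <polyline points="165.5109,58.0570 140.2063,68.6787 111.4935,80.1220 79.3726,92.3869 43.8434,105.4733" fill="none" stroke="#000000"/>
  <polygon points="12.8791,27.0425 47.9147,27.0425 47.9147,65.9589 12.8791,65.9589" fill="none" stroke="#000000"/>
  <polyline points="58.5309,42.6633 46.6382,46.3994 28.6657,52.9700 14.6654,58.5681 14.6894,59.3869" fill="none" stroke="#000000"/>
  <polyline points="170.3010,76.8119 147.8493,67.9706 118.3404,71.6034 92.6099,76.9739 81.4931,73.3458" fill="none" stroke="#ff8800"/>
  <polygon points="132.0763,40.7739 130.6182,37.2538 127.0981,35.7957 123.5780,37.2538 122.1199,40.7739 123.5780,44.2940 127.0981,45.7521 130.6182,44.2940" fill="none" stroke="#ff8800"/>
</svg>

Machine Y-up, SVG Y-down with viewBox height 121.2673, so y_svg = 121.2673 − y_machine; X carries over.

Run 1: the run's S289 means `#ff8800` (engrave). The run returns to its start, so emit a `<polygon>` with points (Y-flipped): 13.6384,46.7836 69.9451,46.7836 69.9451,54.0709 13.6384,54.0709.

Run 2: power S289 maps to stroke `#ff8800` (engrave). The run is open, so emit a `<polyline>` with points (Y-flipped): 156.6038,49.2383 140.4197,34.8263 129.9685,25.1064 125.2503,20.0785 126.2649,19.7426.

Run 3: power S787 maps to stroke `#000000` (cut). The run is open, so emit a `<polyline>` with points (Y-flipped): 165.5109,58.0570 140.2063,68.6787 111.4935,80.1220 79.3726,92.3869 43.8434,105.4733.

Run 4: power S787 maps to stroke `#000000` (cut). The run returns to its start, so emit a `<polygon>` with points (Y-flipped): 12.8791,27.0425 47.9147,27.0425 47.9147,65.9589 12.8791,65.9589.

Run 5: S787 ⇒ cut layer `#000000`. The run is open, so emit a `<polyline>` with points (Y-flipped): 58.5309,42.6633 46.6382,46.3994 28.6657,52.9700 14.6654,58.5681 14.6894,59.3869.

Run 6: the run's S289 means `#ff8800` (engrave). The run is open, so emit a `<polyline>` with points (Y-flipped): 170.3010,76.8119 147.8493,67.9706 118.3404,71.6034 92.6099,76.9739 81.4931,73.3458.

Run 7: the run's S289 means `#ff8800` (engrave). The run returns to its start, so emit a `<polygon>` with points (Y-flipped): 132.0763,40.7739 130.6182,37.2538 127.0981,35.7957 123.5780,37.2538 122.1199,40.7739 123.5780,44.2940 127.0981,45.7521 130.6182,44.2940.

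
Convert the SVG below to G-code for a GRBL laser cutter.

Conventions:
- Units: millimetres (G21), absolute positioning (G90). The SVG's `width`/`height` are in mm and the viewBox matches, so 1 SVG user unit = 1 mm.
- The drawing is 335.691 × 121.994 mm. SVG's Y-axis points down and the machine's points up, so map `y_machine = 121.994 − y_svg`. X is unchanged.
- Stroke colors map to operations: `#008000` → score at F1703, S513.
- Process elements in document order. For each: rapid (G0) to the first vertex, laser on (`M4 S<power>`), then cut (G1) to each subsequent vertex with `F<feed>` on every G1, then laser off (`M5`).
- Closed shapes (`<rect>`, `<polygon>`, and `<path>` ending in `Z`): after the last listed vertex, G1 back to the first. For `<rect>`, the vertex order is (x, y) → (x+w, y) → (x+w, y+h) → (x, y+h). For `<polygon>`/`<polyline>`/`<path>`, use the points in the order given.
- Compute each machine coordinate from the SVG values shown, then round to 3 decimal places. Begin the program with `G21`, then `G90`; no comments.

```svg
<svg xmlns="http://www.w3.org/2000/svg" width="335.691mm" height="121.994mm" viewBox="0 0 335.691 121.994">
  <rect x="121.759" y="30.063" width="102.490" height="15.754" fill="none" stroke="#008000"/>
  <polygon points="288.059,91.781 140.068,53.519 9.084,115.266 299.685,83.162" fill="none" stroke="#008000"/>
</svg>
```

G21
G90
G0 X121.759 Y91.931
M4 S513
G1 X224.249 Y91.931 F1703
G1 X224.249 Y76.177 F1703
G1 X121.759 Y76.177 F1703
G1 X121.759 Y91.931 F1703
M5
G0 X288.059 Y30.213
M4 S513
G1 X140.068 Y68.475 F1703
G1 X9.084 Y6.728 F1703
G1 X299.685 Y38.832 F1703
G1 X288.059 Y30.213 F1703
M5

Since the viewBox matches the mm dimensions, user units are millimetres directly. The only transform is the Y-flip y_m = 121.994 − y_svg.

Shape 1 is a rectangle drawn with `<rect>`. Its stroke #008000 means score at S513, F1703. After flipping Y the toolpath is (121.759,91.931) → (224.249,91.931) → (224.249,76.177) → (121.759,76.177) → (121.759,91.931), returning to the start.

Shape 2 is a closed polygon drawn with `<polygon>`. Its stroke #008000 means score at S513, F1703. After flipping Y the toolpath is (288.059,30.213) → (140.068,68.475) → (9.084,6.728) → (299.685,38.832) → (288.059,30.213), returning to the start.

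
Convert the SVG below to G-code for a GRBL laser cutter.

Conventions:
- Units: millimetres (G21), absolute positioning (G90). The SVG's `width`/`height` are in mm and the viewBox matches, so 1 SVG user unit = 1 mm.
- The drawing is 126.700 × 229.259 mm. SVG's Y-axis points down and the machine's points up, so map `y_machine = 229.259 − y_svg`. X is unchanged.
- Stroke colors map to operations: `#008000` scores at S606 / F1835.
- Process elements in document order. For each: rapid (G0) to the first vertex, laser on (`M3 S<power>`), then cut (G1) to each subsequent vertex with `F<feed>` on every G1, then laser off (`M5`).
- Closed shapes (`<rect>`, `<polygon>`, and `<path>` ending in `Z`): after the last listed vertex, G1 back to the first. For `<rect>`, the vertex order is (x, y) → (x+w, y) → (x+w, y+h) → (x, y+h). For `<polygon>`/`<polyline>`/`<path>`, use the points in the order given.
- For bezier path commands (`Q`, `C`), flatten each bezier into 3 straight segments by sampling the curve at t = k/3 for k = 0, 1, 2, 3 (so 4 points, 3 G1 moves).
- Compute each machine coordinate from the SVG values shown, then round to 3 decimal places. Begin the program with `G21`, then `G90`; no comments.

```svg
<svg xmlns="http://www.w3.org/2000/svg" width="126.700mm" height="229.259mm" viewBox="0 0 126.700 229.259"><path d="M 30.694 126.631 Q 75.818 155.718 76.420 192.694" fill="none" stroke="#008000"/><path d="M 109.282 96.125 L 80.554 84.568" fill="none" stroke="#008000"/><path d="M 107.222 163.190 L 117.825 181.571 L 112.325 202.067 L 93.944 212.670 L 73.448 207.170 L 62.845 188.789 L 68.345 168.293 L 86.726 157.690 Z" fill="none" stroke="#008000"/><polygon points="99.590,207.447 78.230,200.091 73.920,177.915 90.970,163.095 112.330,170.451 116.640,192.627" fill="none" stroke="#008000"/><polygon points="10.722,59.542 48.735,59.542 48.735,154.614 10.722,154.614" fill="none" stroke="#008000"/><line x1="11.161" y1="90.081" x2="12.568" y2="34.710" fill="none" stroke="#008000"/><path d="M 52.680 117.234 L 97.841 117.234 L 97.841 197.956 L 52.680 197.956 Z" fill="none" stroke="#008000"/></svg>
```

1 u = 1 mm; y_m = 229.259 − y.

[1] `<path>` quadratic bezier, #008000→score S606 F1835: (30.694,102.628) → (55.830,82.360) → (71.072,60.339) → (76.420,36.565)

[2] `<path>` line segment, #008000→score S606 F1835: (109.282,133.134) → (80.554,144.691)

[3] `<path>` regular polygon, #008000→score S606 F1835: (107.222,66.069) → (117.825,47.688) → (112.325,27.192) → (93.944,16.589) → (73.448,22.089) → (62.845,40.470) → (68.345,60.966) → (86.726,71.569) → (107.222,66.069) (closed)

[4] `<polygon>` regular polygon, #008000→score S606 F1835: (99.590,21.812) → (78.230,29.168) → (73.920,51.344) → (90.970,66.164) → (112.330,58.808) → (116.640,36.632) → (99.590,21.812) (closed)

[5] `<polygon>` rectangle, #008000→score S606 F1835: (10.722,169.717) → (48.735,169.717) → (48.735,74.645) → (10.722,74.645) → (10.722,169.717) (closed)

[6] `<line>` line segment, #008000→score S606 F1835: (11.161,139.178) → (12.568,194.549)

[7] `<path>` rectangle, #008000→score S606 F1835: (52.680,112.025) → (97.841,112.025) → (97.841,31.303) → (52.680,31.303) → (52.680,112.025) (closed)

G21
G90
G0 X30.694 Y102.628
M3 S606
G1 X55.830 Y82.360 F1835
G1 X71.072 Y60.339 F1835
G1 X76.420 Y36.565 F1835
M5
G0 X109.282 Y133.134
M3 S606
G1 X80.554 Y144.691 F1835
M5
G0 X107.222 Y66.069
M3 S606
G1 X117.825 Y47.688 F1835
G1 X112.325 Y27.192 F1835
G1 X93.944 Y16.589 F1835
G1 X73.448 Y22.089 F1835
G1 X62.845 Y40.470 F1835
G1 X68.345 Y60.966 F1835
G1 X86.726 Y71.569 F1835
G1 X107.222 Y66.069 F1835
M5
G0 X99.590 Y21.812
M3 S606
G1 X78.230 Y29.168 F1835
G1 X73.920 Y51.344 F1835
G1 X90.970 Y66.164 F1835
G1 X112.330 Y58.808 F1835
G1 X116.640 Y36.632 F1835
G1 X99.590 Y21.812 F1835
M5
G0 X10.722 Y169.717
M3 S606
G1 X48.735 Y169.717 F1835
G1 X48.735 Y74.645 F1835
G1 X10.722 Y74.645 F1835
G1 X10.722 Y169.717 F1835
M5
G0 X11.161 Y139.178
M3 S606
G1 X12.568 Y194.549 F1835
M5
G0 X52.680 Y112.025
M3 S606
G1 X97.841 Y112.025 F1835
G1 X97.841 Y31.303 F1835
G1 X52.680 Y31.303 F1835
G1 X52.680 Y112.025 F1835
M5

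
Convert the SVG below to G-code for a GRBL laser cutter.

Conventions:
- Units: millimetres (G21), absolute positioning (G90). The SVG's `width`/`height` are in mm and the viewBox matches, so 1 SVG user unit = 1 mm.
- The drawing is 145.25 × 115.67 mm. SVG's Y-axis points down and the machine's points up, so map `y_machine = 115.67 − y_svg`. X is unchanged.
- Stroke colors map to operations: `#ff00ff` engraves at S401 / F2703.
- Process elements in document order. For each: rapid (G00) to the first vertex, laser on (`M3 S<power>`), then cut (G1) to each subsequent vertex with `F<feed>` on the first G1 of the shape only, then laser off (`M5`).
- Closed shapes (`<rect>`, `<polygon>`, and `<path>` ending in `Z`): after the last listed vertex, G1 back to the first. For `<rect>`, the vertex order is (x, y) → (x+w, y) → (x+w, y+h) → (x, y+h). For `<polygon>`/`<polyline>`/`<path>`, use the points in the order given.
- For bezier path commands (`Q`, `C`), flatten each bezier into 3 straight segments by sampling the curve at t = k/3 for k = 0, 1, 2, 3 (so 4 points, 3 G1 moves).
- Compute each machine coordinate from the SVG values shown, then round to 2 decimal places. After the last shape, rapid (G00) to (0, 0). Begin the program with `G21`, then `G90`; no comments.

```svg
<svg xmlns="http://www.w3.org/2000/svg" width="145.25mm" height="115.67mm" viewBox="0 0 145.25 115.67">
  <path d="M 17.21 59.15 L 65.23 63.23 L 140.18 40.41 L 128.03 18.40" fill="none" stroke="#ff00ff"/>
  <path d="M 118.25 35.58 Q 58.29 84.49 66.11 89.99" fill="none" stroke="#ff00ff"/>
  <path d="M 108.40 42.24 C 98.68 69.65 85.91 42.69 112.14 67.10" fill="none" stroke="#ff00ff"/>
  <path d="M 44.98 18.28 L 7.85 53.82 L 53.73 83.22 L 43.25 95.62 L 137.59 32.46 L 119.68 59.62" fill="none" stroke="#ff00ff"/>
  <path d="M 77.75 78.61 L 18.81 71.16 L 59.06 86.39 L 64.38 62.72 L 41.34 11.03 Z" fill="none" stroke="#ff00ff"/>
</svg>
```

G21
G90
G00 X17.21 Y56.52
M3 S401
G1 X65.23 Y52.44 F2703
G1 X140.18 Y75.26
G1 X128.03 Y97.27
M5
G00 X118.25 Y80.09
M3 S401
G1 X85.81 Y52.31 F2703
G1 X68.43 Y34.17
G1 X66.11 Y25.68
M5
G00 X108.40 Y73.43
M3 S401
G1 X99.22 Y60.23 F2703
G1 X97.35 Y59.77
G1 X112.14 Y48.57
M5
G00 X44.98 Y97.39
M3 S401
G1 X7.85 Y61.85 F2703
G1 X53.73 Y32.45
G1 X43.25 Y20.05
G1 X137.59 Y83.21
G1 X119.68 Y56.05
M5
G00 X77.75 Y37.06
M3 S401
G1 X18.81 Y44.51 F2703
G1 X59.06 Y29.28
G1 X64.38 Y52.95
G1 X41.34 Y104.64
G1 X77.75 Y37.06
M5
G00 X0.00 Y0.00

viewBox `0 0 145.25 115.67` with mm width/height → 1 unit = 1 mm. Flip: y_m = 115.67 − y_svg.

**Shape 1** — `<path>` open polyline, stroke `#ff00ff` → engrave (S401, F2703). Machine vertices: (17.21,56.52) → (65.23,52.44) → (140.18,75.26) → (128.03,97.27). Open path.

**Shape 2** — `<path>` quadratic bezier, stroke `#ff00ff` → engrave (S401, F2703). Control points (SVG): P0=(118.25,35.58), P1=(58.29,84.49), P2=(66.11,89.99); sampled at t=k/3. Machine vertices: (118.25,80.09) → (85.81,52.31) → (68.43,34.17) → (66.11,25.68). Open path.

**Shape 3** — `<path>` cubic bezier, stroke `#ff00ff` → engrave (S401, F2703). Control points (SVG): P0=(108.40,42.24), P1=(98.68,69.65), P2=(85.91,42.69), P3=(112.14,67.10); sampled at t=k/3. Machine vertices: (108.40,73.43) → (99.22,60.23) → (97.35,59.77) → (112.14,48.57). Open path.

**Shape 4** — `<path>` open polyline, stroke `#ff00ff` → engrave (S401, F2703). Machine vertices: (44.98,97.39) → (7.85,61.85) → (53.73,32.45) → (43.25,20.05) → (137.59,83.21) → (119.68,56.05). Open path.

**Shape 5** — `<path>` closed polygon, stroke `#ff00ff` → engrave (S401, F2703). Machine vertices: (77.75,37.06) → (18.81,44.51) → (59.06,29.28) → (64.38,52.95) → (41.34,104.64) → (77.75,37.06). Closed: final G1 returns to the first vertex.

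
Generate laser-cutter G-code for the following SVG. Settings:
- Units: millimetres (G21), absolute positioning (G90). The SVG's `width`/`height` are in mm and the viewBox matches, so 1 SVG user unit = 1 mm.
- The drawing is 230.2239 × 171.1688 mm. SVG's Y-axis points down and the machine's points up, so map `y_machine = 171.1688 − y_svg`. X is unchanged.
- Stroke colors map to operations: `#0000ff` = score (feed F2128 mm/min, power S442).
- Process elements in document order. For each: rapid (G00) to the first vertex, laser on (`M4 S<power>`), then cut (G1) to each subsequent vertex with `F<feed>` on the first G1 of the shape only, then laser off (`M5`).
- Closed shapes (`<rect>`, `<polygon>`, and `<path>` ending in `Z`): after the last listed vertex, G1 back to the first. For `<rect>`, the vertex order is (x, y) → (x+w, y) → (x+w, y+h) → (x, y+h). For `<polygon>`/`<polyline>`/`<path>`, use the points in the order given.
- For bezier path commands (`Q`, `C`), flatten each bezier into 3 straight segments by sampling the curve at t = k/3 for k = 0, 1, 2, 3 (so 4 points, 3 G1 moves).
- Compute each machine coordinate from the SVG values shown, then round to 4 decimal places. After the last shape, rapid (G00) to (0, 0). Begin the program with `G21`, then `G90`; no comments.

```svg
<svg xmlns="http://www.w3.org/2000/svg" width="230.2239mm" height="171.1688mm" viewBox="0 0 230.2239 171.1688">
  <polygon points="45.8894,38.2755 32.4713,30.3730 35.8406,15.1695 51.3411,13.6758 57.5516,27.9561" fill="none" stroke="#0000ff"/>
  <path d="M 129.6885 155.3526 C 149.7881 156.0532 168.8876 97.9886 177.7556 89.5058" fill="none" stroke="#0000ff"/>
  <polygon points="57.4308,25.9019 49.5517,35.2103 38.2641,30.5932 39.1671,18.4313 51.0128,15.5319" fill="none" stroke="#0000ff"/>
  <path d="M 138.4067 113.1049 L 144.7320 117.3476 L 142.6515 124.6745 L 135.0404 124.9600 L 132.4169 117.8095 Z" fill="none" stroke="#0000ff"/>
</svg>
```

1 u = 1 mm; y_m = 171.1688 − y.

[1] `<polygon>` regular polygon, #0000ff→score S442 F2128: (45.8894,132.8933) → (32.4713,140.7958) → (35.8406,155.9993) → (51.3411,157.4930) → (57.5516,143.2127) → (45.8894,132.8933) (closed)

[2] `<path>` cubic bezier, #0000ff→score S442 F2128: (129.6885,15.8162) → (149.1128,30.6911) → (165.8190,60.6658) → (177.7556,81.6630)

[3] `<polygon>` regular polygon, #0000ff→score S442 F2128: (57.4308,145.2669) → (49.5517,135.9585) → (38.2641,140.5756) → (39.1671,152.7375) → (51.0128,155.6369) → (57.4308,145.2669) (closed)

[4] `<path>` regular polygon, #0000ff→score S442 F2128: (138.4067,58.0639) → (144.7320,53.8212) → (142.6515,46.4943) → (135.0404,46.2088) → (132.4169,53.3593) → (138.4067,58.0639) (closed)

G21
G90
G00 X45.8894 Y132.8933
M4 S442
G1 X32.4713 Y140.7958 F2128
G1 X35.8406 Y155.9993
G1 X51.3411 Y157.4930
G1 X57.5516 Y143.2127
G1 X45.8894 Y132.8933
M5
G00 X129.6885 Y15.8162
M4 S442
G1 X149.1128 Y30.6911 F2128
G1 X165.8190 Y60.6658
G1 X177.7556 Y81.6630
M5
G00 X57.4308 Y145.2669
M4 S442
G1 X49.5517 Y135.9585 F2128
G1 X38.2641 Y140.5756
G1 X39.1671 Y152.7375
G1 X51.0128 Y155.6369
G1 X57.4308 Y145.2669
M5
G00 X138.4067 Y58.0639
M4 S442
G1 X144.7320 Y53.8212 F2128
G1 X142.6515 Y46.4943
G1 X135.0404 Y46.2088
G1 X132.4169 Y53.3593
G1 X138.4067 Y58.0639
M5
G00 X0.0000 Y0.0000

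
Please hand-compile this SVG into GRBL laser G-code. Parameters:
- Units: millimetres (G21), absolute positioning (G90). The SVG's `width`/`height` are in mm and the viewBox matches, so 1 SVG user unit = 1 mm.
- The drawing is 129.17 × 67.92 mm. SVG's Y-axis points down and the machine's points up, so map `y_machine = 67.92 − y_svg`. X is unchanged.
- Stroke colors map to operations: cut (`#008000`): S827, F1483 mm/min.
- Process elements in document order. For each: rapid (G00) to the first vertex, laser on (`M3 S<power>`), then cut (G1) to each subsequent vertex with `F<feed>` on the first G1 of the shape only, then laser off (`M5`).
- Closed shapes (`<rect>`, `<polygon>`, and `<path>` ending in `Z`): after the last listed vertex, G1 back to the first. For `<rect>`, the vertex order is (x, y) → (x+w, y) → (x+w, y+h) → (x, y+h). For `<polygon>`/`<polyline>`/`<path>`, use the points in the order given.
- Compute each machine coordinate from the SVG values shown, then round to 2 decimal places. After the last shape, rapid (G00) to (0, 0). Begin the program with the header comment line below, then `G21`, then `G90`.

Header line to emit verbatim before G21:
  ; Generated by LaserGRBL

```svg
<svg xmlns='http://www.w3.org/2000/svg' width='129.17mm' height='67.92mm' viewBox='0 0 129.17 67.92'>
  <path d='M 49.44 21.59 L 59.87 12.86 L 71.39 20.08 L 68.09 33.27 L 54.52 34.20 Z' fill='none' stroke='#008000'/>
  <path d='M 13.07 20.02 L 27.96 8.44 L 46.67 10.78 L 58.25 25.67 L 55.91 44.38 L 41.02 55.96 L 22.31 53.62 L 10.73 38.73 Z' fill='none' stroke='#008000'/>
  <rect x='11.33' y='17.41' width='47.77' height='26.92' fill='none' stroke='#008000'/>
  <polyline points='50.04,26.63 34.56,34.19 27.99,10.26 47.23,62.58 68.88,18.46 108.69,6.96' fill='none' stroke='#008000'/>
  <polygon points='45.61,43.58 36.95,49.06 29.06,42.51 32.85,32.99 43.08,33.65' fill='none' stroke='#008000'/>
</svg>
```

; Generated by LaserGRBL
G21
G90
G00 X49.44 Y46.33
M3 S827
G1 X59.87 Y55.06 F1483
G1 X71.39 Y47.84
G1 X68.09 Y34.65
G1 X54.52 Y33.72
G1 X49.44 Y46.33
M5
G00 X13.07 Y47.90
M3 S827
G1 X27.96 Y59.48 F1483
G1 X46.67 Y57.14
G1 X58.25 Y42.25
G1 X55.91 Y23.54
G1 X41.02 Y11.96
G1 X22.31 Y14.30
G1 X10.73 Y29.19
G1 X13.07 Y47.90
M5
G00 X11.33 Y50.51
M3 S827
G1 X59.10 Y50.51 F1483
G1 X59.10 Y23.59
G1 X11.33 Y23.59
G1 X11.33 Y50.51
M5
G00 X50.04 Y41.29
M3 S827
G1 X34.56 Y33.73 F1483
G1 X27.99 Y57.66
G1 X47.23 Y5.34
G1 X68.88 Y49.46
G1 X108.69 Y60.96
M5
G00 X45.61 Y24.34
M3 S827
G1 X36.95 Y18.86 F1483
G1 X29.06 Y25.41
G1 X32.85 Y34.93
G1 X43.08 Y34.27
G1 X45.61 Y24.34
M5
G00 X0.00 Y0.00

Since the viewBox matches the mm dimensions, user units are millimetres directly. The only transform is the Y-flip y_m = 67.92 − y_svg.

Shape 1 is a regular polygon drawn with `<path>`. Its stroke #008000 means cut at S827, F1483. After flipping Y the toolpath is (49.44,46.33) → (59.87,55.06) → (71.39,47.84) → (68.09,34.65) → (54.52,33.72) → (49.44,46.33), returning to the start.

Shape 2 is a regular polygon drawn with `<path>`. Its stroke #008000 means cut at S827, F1483. After flipping Y the toolpath is (13.07,47.90) → (27.96,59.48) → (46.67,57.14) → (58.25,42.25) → (55.91,23.54) → (41.02,11.96) → (22.31,14.30) → (10.73,29.19) → (13.07,47.90), returning to the start.

Shape 3 is a rectangle drawn with `<rect>`. Its stroke #008000 means cut at S827, F1483. After flipping Y the toolpath is (11.33,50.51) → (59.10,50.51) → (59.10,23.59) → (11.33,23.59) → (11.33,50.51), returning to the start.

Shape 4 is a open polyline drawn with `<polyline>`. Its stroke #008000 means cut at S827, F1483. After flipping Y the toolpath is (50.04,41.29) → (34.56,33.73) → (27.99,57.66) → (47.23,5.34) → (68.88,49.46) → (108.69,60.96).

Shape 5 is a regular polygon drawn with `<polygon>`. Its stroke #008000 means cut at S827, F1483. After flipping Y the toolpath is (45.61,24.34) → (36.95,18.86) → (29.06,25.41) → (32.85,34.93) → (43.08,34.27) → (45.61,24.34), returning to the start.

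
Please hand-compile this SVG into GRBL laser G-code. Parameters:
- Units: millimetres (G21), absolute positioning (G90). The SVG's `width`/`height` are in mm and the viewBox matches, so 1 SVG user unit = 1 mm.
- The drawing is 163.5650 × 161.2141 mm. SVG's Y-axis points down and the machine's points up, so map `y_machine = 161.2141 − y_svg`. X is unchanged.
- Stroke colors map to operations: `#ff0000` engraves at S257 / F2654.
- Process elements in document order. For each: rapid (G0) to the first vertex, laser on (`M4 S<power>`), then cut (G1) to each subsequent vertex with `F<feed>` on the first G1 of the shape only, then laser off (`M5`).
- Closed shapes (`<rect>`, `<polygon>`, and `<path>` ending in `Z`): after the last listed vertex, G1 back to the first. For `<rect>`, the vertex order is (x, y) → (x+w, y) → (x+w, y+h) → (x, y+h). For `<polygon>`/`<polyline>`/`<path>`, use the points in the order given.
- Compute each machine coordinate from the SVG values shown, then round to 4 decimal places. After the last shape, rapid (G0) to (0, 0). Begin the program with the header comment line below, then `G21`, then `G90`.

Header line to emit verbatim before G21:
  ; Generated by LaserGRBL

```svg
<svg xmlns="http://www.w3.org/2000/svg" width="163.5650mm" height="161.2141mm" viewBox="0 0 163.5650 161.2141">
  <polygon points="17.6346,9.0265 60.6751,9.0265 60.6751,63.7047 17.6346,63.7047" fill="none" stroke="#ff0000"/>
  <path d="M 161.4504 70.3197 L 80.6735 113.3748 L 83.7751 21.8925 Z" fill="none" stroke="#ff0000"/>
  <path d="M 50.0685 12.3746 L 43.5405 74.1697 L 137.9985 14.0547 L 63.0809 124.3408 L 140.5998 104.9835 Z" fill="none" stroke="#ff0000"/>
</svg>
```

Since the viewBox matches the mm dimensions, user units are millimetres directly. The only transform is the Y-flip y_m = 161.2141 − y_svg.

Shape 1 is a rectangle drawn with `<polygon>`. Its stroke #ff0000 means engrave at S257, F2654. After flipping Y the toolpath is (17.6346,152.1876) → (60.6751,152.1876) → (60.6751,97.5094) → (17.6346,97.5094) → (17.6346,152.1876), returning to the start.

Shape 2 is a regular polygon drawn with `<path>`. Its stroke #ff0000 means engrave at S257, F2654. After flipping Y the toolpath is (161.4504,90.8944) → (80.6735,47.8393) → (83.7751,139.3216) → (161.4504,90.8944), returning to the start.

Shape 3 is a closed polygon drawn with `<path>`. Its stroke #ff0000 means engrave at S257, F2654. After flipping Y the toolpath is (50.0685,148.8395) → (43.5405,87.0444) → (137.9985,147.1594) → (63.0809,36.8733) → (140.5998,56.2306) → (50.0685,148.8395), returning to the start.

; Generated by LaserGRBL
G21
G90
G0 X17.6346 Y152.1876
M4 S257
G1 X60.6751 Y152.1876 F2654
G1 X60.6751 Y97.5094
G1 X17.6346 Y97.5094
G1 X17.6346 Y152.1876
M5
G0 X161.4504 Y90.8944
M4 S257
G1 X80.6735 Y47.8393 F2654
G1 X83.7751 Y139.3216
G1 X161.4504 Y90.8944
M5
G0 X50.0685 Y148.8395
M4 S257
G1 X43.5405 Y87.0444 F2654
G1 X137.9985 Y147.1594
G1 X63.0809 Y36.8733
G1 X140.5998 Y56.2306
G1 X50.0685 Y148.8395
M5
G0 X0.0000 Y0.0000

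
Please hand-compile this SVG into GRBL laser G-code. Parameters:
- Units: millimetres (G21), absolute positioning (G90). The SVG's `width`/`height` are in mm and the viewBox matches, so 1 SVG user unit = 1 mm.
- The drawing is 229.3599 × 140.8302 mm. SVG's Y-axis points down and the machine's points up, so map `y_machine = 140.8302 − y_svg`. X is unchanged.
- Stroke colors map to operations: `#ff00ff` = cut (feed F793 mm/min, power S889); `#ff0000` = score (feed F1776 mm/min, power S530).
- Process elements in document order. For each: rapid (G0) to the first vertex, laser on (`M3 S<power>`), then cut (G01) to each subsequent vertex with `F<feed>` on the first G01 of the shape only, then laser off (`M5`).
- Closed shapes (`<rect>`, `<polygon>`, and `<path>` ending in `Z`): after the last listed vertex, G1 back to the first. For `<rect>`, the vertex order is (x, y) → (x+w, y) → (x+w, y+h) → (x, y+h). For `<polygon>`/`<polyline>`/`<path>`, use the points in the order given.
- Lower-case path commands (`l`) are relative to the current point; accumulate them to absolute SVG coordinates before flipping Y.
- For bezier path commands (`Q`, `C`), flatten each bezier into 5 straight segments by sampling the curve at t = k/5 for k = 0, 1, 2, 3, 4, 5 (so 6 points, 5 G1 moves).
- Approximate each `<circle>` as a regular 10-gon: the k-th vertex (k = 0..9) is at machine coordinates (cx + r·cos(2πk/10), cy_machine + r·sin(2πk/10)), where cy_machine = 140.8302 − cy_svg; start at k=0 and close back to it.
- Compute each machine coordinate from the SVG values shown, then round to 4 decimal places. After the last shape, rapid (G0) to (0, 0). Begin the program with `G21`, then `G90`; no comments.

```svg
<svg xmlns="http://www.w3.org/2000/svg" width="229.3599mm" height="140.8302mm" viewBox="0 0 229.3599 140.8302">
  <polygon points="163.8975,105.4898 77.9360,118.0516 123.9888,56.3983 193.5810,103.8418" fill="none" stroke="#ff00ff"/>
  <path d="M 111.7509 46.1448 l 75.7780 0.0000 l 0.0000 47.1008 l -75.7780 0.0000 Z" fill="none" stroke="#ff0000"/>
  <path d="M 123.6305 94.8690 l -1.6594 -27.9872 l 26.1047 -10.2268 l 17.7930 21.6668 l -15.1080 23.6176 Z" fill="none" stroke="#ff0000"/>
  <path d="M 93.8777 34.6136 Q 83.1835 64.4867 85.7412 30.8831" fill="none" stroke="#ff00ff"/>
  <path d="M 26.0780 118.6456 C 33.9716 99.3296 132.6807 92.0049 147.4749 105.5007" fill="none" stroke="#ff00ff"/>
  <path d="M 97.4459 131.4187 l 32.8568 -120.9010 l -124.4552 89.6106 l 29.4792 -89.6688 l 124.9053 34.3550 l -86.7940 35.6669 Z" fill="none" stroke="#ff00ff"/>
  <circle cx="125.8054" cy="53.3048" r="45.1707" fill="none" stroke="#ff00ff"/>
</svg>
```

viewBox `0 0 229.3599 140.8302` with mm width/height → 1 unit = 1 mm. Flip: y_m = 140.8302 − y_svg.

**Shape 1** — `<polygon>` closed polygon, stroke `#ff00ff` → cut (S889, F793). Machine vertices: (163.8975,35.3404) → (77.9360,22.7786) → (123.9888,84.4319) → (193.5810,36.9884) → (163.8975,35.3404). Closed: final G1 returns to the first vertex.

**Shape 2** — `<path>` rectangle, stroke `#ff0000` → score (S530, F1776). Machine vertices: (111.7509,94.6854) → (187.5289,94.6854) → (187.5289,47.5846) → (111.7509,47.5846) → (111.7509,94.6854). Closed: final G1 returns to the first vertex.

**Shape 3** — `<path>` regular polygon, stroke `#ff0000` → score (S530, F1776). Machine vertices: (123.6305,45.9612) → (121.9711,73.9484) → (148.0758,84.1752) → (165.8688,62.5084) → (150.7608,38.8908) → (123.6305,45.9612). Closed: final G1 returns to the first vertex.

**Shape 4** — `<path>` quadratic bezier, stroke `#ff00ff` → cut (S889, F793). Control points (SVG): P0=(93.8777,34.6136), P1=(83.1835,64.4867), P2=(85.7412,30.8831); sampled at t=k/5. Machine vertices: (93.8777,106.2166) → (90.1301,96.8064) → (87.4426,92.4744) → (85.8153,93.2205) → (85.2482,99.0447) → (85.7412,109.9471). Open path.

**Shape 5** — `<path>` cubic bezier, stroke `#ff00ff` → cut (S889, F793). Control points (SVG): P0=(26.0780,118.6456), P1=(33.9716,99.3296), P2=(132.6807,92.0049), P3=(147.4749,105.5007); sampled at t=k/5. Machine vertices: (26.0780,22.1846) → (40.3142,32.2646) → (67.9590,39.0429) → (100.6255,42.0957) → (129.9264,40.9992) → (147.4749,35.3295). Open path.

**Shape 6** — `<path>` closed polygon, stroke `#ff00ff` → cut (S889, F793). Machine vertices: (97.4459,9.4115) → (130.3027,130.3125) → (5.8475,40.7019) → (35.3267,130.3707) → (160.2320,96.0157) → (73.4380,60.3488) → (97.4459,9.4115). Closed: final G1 returns to the first vertex.

**Shape 7** — `<circle>` circle, stroke `#ff00ff` → cut (S889, F793). Machine vertices: (170.9761,87.5254) → (162.3493,114.0761) → (139.7639,130.4853) → (111.8469,130.4853) → (89.2615,114.0761) → (80.6347,87.5254) → (89.2615,60.9747) → (111.8469,44.5655) → (139.7639,44.5655) → (162.3493,60.9747) → (170.9761,87.5254). Closed: final G1 returns to the first vertex.

G21
G90
G0 X163.8975 Y35.3404
M3 S889
G01 X77.9360 Y22.7786 F793
G01 X123.9888 Y84.4319
G01 X193.5810 Y36.9884
G01 X163.8975 Y35.3404
M5
G0 X111.7509 Y94.6854
M3 S530
G01 X187.5289 Y94.6854 F1776
G01 X187.5289 Y47.5846
G01 X111.7509 Y47.5846
G01 X111.7509 Y94.6854
M5
G0 X123.6305 Y45.9612
M3 S530
G01 X121.9711 Y73.9484 F1776
G01 X148.0758 Y84.1752
G01 X165.8688 Y62.5084
G01 X150.7608 Y38.8908
G01 X123.6305 Y45.9612
M5
G0 X93.8777 Y106.2166
M3 S889
G01 X90.1301 Y96.8064 F793
G01 X87.4426 Y92.4744
G01 X85.8153 Y93.2205
G01 X85.2482 Y99.0447
G01 X85.7412 Y109.9471
M5
G0 X26.0780 Y22.1846
M3 S889
G01 X40.3142 Y32.2646 F793
G01 X67.9590 Y39.0429
G01 X100.6255 Y42.0957
G01 X129.9264 Y40.9992
G01 X147.4749 Y35.3295
M5
G0 X97.4459 Y9.4115
M3 S889
G01 X130.3027 Y130.3125 F793
G01 X5.8475 Y40.7019
G01 X35.3267 Y130.3707
G01 X160.2320 Y96.0157
G01 X73.4380 Y60.3488
G01 X97.4459 Y9.4115
M5
G0 X170.9761 Y87.5254
M3 S889
G01 X162.3493 Y114.0761 F793
G01 X139.7639 Y130.4853
G01 X111.8469 Y130.4853
G01 X89.2615 Y114.0761
G01 X80.6347 Y87.5254
G01 X89.2615 Y60.9747
G01 X111.8469 Y44.5655
G01 X139.7639 Y44.5655
G01 X162.3493 Y60.9747
G01 X170.9761 Y87.5254
M5
G0 X0.0000 Y0.0000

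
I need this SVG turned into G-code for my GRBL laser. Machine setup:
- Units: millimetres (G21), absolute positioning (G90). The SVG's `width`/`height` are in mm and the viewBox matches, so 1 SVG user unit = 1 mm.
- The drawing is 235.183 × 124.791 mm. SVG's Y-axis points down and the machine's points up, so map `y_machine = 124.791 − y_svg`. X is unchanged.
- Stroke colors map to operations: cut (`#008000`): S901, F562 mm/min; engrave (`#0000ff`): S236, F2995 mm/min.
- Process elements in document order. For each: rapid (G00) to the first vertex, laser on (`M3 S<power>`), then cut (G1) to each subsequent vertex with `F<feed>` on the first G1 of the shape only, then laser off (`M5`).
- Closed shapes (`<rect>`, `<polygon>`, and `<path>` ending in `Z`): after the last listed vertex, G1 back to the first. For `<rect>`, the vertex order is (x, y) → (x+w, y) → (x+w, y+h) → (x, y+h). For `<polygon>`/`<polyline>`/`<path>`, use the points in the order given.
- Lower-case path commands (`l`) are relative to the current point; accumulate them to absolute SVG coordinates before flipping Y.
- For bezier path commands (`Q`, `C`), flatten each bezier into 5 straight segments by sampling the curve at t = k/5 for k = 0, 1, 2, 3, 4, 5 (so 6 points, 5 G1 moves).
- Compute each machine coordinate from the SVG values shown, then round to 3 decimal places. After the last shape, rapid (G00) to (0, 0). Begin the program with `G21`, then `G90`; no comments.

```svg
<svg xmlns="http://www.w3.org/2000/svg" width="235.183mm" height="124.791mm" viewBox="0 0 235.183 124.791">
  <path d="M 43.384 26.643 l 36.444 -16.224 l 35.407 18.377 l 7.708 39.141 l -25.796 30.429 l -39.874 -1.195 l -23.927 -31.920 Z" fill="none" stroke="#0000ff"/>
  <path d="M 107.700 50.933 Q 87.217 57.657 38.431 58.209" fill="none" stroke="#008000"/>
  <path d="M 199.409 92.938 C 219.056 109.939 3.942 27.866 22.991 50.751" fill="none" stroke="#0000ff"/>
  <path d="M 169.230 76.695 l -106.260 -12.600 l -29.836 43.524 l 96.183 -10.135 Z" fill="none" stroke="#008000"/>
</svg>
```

G21
G90
G00 X43.384 Y98.148
M3 S236
G1 X79.828 Y114.372 F2995
G1 X115.235 Y95.995
G1 X122.943 Y56.854
G1 X97.147 Y26.425
G1 X57.273 Y27.620
G1 X33.346 Y59.540
G1 X43.384 Y98.148
M5
G00 X107.700 Y73.858
M3 S901
G1 X98.375 Y71.415 F562
G1 X86.785 Y69.466
G1 X72.931 Y68.011
G1 X56.813 Y67.050
G1 X38.431 Y66.582
M5
G00 X199.409 Y31.853
M3 S236
G1 X186.777 Y31.909 F2995
G1 X140.311 Y45.949
G1 X82.519 Y64.180
G1 X35.910 Y76.808
G1 X22.991 Y74.040
M5
G00 X169.230 Y48.096
M3 S901
G1 X62.970 Y60.696 F562
G1 X33.134 Y17.172
G1 X129.317 Y27.307
G1 X169.230 Y48.096
M5
G00 X0.000 Y0.000

Since the viewBox matches the mm dimensions, user units are millimetres directly. The only transform is the Y-flip y_m = 124.791 − y_svg.

Shape 1 is a regular polygon drawn with `<path>`. Its stroke #0000ff means engrave at S236, F2995. After flipping Y the toolpath is (43.384,98.148) → (79.828,114.372) → (115.235,95.995) → (122.943,56.854) → (97.147,26.425) → (57.273,27.620) → (33.346,59.540) → (43.384,98.148), returning to the start.

Shape 2 is a quadratic bezier drawn with `<path>`. Its stroke #008000 means cut at S901, F562. After flipping Y the toolpath is (107.700,73.858) → (98.375,71.415) → (86.785,69.466) → (72.931,68.011) → (56.813,67.050) → (38.431,66.582).

Shape 3 is a cubic bezier drawn with `<path>`. Its stroke #0000ff means engrave at S236, F2995. After flipping Y the toolpath is (199.409,31.853) → (186.777,31.909) → (140.311,45.949) → (82.519,64.180) → (35.910,76.808) → (22.991,74.040).

Shape 4 is a closed polygon drawn with `<path>`. Its stroke #008000 means cut at S901, F562. After flipping Y the toolpath is (169.230,48.096) → (62.970,60.696) → (33.134,17.172) → (129.317,27.307) → (169.230,48.096), returning to the start.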